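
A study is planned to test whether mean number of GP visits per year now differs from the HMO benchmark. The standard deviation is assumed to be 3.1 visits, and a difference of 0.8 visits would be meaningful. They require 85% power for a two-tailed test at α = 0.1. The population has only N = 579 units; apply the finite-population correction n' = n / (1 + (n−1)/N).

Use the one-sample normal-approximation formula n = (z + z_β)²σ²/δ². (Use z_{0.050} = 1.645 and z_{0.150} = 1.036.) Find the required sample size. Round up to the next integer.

n = (z_{α/2} + z_β)² · σ² / δ²
  = (1.645 + 1.036)² · 3.1² / 0.8²
  = 7.1878 · 9.61 / 0.64
  = 107.93
Finite-population correction (N = 579): 107.93 / (1 + (107.93 − 1)/579) = 91.10.
Round up → n = 92.

n = 92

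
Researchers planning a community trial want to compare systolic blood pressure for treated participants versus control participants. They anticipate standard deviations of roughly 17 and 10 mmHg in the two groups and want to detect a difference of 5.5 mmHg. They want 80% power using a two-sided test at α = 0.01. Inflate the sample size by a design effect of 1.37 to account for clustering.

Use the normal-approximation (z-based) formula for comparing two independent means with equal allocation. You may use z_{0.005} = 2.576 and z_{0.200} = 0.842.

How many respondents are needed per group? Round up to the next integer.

n = 206 per group

n = (z_{α/2} + z_β)² · (σ₁² + σ₂²) / δ²
  = (2.576 + 0.842)² · (17² + 10² = 389) / 5.5²
  = 11.6827 · 389 / 30.25
  = 150.23
Design effect: 1.37 × 150.23 = 205.82.
Round up → n = 206 per group.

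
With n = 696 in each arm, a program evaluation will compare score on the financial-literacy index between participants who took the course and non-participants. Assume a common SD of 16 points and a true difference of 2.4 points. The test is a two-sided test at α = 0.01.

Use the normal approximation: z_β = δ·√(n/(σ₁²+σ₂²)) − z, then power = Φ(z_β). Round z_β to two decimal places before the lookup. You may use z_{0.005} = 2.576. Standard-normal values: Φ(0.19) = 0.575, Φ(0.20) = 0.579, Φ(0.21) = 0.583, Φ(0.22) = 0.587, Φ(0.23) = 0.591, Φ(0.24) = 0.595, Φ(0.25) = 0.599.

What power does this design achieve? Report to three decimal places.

z_β = δ·√(n/(σ₁²+σ₂²)) − z_{α/2}
    = 2.4 · √(696/512) − 2.576
    = 2.4 · 1.16592 − 2.576
    = 2.7982 − 2.576 = 0.2222 → 0.22
Power = Φ(0.22) = 0.587.

Power ≈ 0.587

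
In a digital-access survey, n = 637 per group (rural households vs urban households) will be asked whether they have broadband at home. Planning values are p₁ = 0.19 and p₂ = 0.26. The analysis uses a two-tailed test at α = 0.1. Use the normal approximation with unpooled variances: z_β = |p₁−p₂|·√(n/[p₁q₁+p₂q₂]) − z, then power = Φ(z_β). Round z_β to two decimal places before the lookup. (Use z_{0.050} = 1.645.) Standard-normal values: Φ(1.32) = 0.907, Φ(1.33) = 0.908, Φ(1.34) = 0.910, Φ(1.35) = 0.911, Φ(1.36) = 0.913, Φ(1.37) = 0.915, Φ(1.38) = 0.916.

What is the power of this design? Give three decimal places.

Power ≈ 0.913

z_β = |p₁−p₂|·√(n/[p₁q₁+p₂q₂]) − z_{α/2}
    = 0.07 · √(637/0.3463) − 1.645
    = 0.07 · 42.8888 − 1.645
    = 3.0022 − 1.645 = 1.3572 → 1.36
Power = Φ(1.36) = 0.913.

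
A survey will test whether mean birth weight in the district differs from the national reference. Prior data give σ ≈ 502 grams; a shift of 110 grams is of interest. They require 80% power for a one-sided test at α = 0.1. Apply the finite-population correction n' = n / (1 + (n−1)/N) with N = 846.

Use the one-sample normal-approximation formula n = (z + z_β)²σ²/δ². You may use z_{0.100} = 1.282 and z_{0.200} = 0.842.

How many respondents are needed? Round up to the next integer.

n = (z_α + z_β)² · σ² / δ²
  = (1.282 + 0.842)² · 502² / 110²
  = 4.5114 · 252004 / 12100
  = 93.96
Finite-population correction (N = 846): 93.96 / (1 + (93.96 − 1)/846) = 84.66.
Round up → n = 85.

n = 85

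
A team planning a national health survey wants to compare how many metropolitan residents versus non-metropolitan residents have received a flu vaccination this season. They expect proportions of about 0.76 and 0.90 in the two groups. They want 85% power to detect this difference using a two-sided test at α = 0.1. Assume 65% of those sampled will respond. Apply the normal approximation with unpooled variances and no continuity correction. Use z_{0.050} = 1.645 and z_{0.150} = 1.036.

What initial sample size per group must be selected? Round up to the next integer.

n = (z_{α/2} + z_β)² · [p₁(1−p₁) + p₂(1−p₂)] / (p₁ − p₂)²
  = (1.645 + 1.036)² · (0.76·0.24 + 0.90·0.10) / (-0.14)²
  = (2.681)² · (0.1824 + 0.0900) / 0.0196
  = 7.1878 · 0.2724 / 0.0196
  = 99.90
Adjust for 65% response: 99.90 / 0.65 = 153.68.
Round up → n = 154 per group.

n = 154 per group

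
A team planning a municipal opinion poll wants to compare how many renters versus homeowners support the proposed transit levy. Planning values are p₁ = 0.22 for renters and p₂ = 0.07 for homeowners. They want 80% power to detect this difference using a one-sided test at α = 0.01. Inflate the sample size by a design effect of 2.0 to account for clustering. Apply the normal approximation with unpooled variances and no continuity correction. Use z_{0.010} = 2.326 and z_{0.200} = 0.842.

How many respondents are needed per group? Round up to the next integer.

n = 212 per group

n = (z_α + z_β)² · [p₁(1−p₁) + p₂(1−p₂)] / (p₁ − p₂)²
  = (2.326 + 0.842)² · (0.22·0.78 + 0.07·0.93) / (0.15)²
  = (3.168)² · (0.1716 + 0.0651) / 0.0225
  = 10.0362 · 0.2367 / 0.0225
  = 105.58
Design effect: 2.0 × 105.58 = 211.16.
Round up → n = 212 per group.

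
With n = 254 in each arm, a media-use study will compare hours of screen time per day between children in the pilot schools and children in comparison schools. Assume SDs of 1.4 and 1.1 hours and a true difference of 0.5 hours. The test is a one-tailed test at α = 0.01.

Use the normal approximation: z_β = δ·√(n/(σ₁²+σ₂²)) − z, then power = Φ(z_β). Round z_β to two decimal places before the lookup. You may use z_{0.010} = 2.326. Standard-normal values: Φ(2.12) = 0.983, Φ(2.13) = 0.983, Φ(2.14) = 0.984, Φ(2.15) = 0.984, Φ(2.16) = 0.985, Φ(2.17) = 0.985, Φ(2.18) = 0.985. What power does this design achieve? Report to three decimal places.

z_β = δ·√(n/(σ₁²+σ₂²)) − z_α
    = 0.5 · √(254/3.17) − 2.326
    = 0.5 · 8.95132 − 2.326
    = 4.4757 − 2.326 = 2.1497 → 2.15
Power = Φ(2.15) = 0.984.

Power ≈ 0.984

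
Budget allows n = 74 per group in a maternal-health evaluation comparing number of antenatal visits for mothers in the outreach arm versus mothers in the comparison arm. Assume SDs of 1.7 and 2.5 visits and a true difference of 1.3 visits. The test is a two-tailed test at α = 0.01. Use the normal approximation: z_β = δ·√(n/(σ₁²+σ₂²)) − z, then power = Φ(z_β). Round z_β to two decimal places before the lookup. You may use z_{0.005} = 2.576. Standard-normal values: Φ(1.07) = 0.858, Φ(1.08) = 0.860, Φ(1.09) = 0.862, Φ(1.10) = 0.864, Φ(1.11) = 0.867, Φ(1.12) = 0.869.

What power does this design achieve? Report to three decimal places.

z_β = δ·√(n/(σ₁²+σ₂²)) − z_{α/2}
    = 1.3 · √(74/9.14) − 2.576
    = 1.3 · 2.84540 − 2.576
    = 3.6990 − 2.576 = 1.1230 → 1.12
Power = Φ(1.12) = 0.869.

Power ≈ 0.869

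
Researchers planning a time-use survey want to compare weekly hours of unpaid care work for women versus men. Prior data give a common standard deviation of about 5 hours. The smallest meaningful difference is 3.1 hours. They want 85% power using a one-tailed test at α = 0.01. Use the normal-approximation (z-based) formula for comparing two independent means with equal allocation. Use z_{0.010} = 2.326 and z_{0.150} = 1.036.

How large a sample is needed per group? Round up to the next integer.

n = 59 per group

n = (z_α + z_β)² · (σ₁² + σ₂²) / δ²
  = (2.326 + 1.036)² · (2·5² = 50) / 3.1²
  = 11.3030 · 50 / 9.61
  = 58.81
Round up → n = 59 per group.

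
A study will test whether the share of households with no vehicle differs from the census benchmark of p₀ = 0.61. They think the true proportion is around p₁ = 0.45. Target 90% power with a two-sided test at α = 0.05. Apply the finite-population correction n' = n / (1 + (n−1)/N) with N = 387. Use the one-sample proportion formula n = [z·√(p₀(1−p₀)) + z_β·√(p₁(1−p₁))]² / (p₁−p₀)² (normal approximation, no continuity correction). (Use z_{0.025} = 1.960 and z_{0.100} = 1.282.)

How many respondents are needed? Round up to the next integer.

n = [z_{α/2}·√(p₀q₀) + z_β·√(p₁q₁)]² / (p₁ − p₀)²
  = [1.960·√(0.61·0.39) + 1.282·√(0.45·0.55)]² / (-0.16)²
  = [1.960·0.4877 + 1.282·0.4975]² / 0.0256
  = [1.5938]² / 0.0256
  = 99.22
Finite-population correction (N = 387): 99.22 / (1 + (99.22 − 1)/387) = 79.14.
Round up → n = 80.

n = 80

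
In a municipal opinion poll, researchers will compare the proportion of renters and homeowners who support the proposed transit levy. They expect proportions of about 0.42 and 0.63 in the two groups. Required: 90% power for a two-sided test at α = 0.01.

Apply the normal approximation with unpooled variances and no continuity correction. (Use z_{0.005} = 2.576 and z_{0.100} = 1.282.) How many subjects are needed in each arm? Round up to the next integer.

n = 161 per group

n = (z_{α/2} + z_β)² · [p₁(1−p₁) + p₂(1−p₂)] / (p₁ − p₂)²
  = (2.576 + 1.282)² · (0.42·0.58 + 0.63·0.37) / (-0.21)²
  = (3.858)² · (0.2436 + 0.2331) / 0.0441
  = 14.8842 · 0.4767 / 0.0441
  = 160.89
Round up → n = 161 per group.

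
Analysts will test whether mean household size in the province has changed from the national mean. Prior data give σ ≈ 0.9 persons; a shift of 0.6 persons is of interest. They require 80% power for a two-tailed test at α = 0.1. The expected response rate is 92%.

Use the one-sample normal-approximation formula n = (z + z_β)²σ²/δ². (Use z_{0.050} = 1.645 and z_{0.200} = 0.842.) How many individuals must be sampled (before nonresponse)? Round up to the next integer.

n = (z_{α/2} + z_β)² · σ² / δ²
  = (1.645 + 0.842)² · 0.9² / 0.6²
  = 6.1852 · 0.81 / 0.36
  = 13.92
Adjust for 92% response: 13.92 / 0.92 = 15.13.
Round up → n = 16.

n = 16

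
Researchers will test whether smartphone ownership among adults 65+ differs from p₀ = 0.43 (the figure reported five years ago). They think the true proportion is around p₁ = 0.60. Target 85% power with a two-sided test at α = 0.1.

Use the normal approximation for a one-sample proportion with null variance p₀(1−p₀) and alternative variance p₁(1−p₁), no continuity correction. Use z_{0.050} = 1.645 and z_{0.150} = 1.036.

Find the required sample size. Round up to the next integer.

n = [z_{α/2}·√(p₀q₀) + z_β·√(p₁q₁)]² / (p₁ − p₀)²
  = [1.645·√(0.43·0.57) + 1.036·√(0.60·0.40)]² / (0.17)²
  = [1.645·0.4951 + 1.036·0.4899]² / 0.0289
  = [1.3219]² / 0.0289
  = 60.47
Round up → n = 61.

n = 61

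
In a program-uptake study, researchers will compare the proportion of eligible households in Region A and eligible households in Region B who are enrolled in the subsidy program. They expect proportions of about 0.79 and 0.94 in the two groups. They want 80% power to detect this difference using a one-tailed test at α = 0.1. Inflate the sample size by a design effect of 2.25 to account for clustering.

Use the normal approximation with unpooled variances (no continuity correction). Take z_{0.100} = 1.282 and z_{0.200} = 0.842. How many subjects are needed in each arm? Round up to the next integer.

n = 101 per group

n = (z_α + z_β)² · [p₁(1−p₁) + p₂(1−p₂)] / (p₁ − p₂)²
  = (1.282 + 0.842)² · (0.79·0.21 + 0.94·0.06) / (-0.15)²
  = (2.124)² · (0.1659 + 0.0564) / 0.0225
  = 4.5114 · 0.2223 / 0.0225
  = 44.57
Design effect: 2.25 × 44.57 = 100.29.
Round up → n = 101 per group.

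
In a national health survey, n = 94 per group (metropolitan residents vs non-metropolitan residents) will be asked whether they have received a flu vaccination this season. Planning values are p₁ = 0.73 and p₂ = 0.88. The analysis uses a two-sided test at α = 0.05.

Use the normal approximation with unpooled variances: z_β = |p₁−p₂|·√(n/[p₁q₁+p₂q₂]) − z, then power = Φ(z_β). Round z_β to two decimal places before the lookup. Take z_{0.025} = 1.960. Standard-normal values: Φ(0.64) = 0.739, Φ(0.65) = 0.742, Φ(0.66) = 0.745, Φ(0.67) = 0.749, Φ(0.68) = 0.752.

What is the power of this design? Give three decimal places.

z_β = |p₁−p₂|·√(n/[p₁q₁+p₂q₂]) − z_{α/2}
    = 0.15 · √(94/0.3027) − 1.960
    = 0.15 · 17.6221 − 1.960
    = 2.6433 − 1.960 = 0.6833 → 0.68
Power = Φ(0.68) = 0.752.

Power ≈ 0.752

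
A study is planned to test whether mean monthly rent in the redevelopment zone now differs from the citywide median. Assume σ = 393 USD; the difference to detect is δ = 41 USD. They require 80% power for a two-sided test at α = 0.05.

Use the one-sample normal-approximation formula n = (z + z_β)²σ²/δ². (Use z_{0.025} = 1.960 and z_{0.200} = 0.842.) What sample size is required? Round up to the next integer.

n = 722

n = (z_{α/2} + z_β)² · σ² / δ²
  = (1.960 + 0.842)² · 393² / 41²
  = 7.8512 · 154449 / 1681
  = 721.36
Round up → n = 722.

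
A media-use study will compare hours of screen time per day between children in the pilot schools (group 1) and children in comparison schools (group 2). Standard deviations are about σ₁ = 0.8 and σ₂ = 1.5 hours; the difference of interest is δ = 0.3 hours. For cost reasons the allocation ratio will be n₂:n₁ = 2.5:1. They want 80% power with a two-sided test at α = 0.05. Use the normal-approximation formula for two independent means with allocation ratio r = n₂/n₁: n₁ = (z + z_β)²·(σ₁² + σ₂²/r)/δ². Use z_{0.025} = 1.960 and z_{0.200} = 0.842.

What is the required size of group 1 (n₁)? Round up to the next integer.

n₁ = 135

n₁ = (z_{α/2} + z_β)² · (σ₁² + σ₂²/r) / δ²
   = (1.960 + 0.842)² · (0.8² + 1.5²/2.5) / 0.3²
   = 7.8512 · (0.64 + 0.9) / 0.09
   = 7.8512 · 1.54 / 0.09
   = 134.34
Round up → n₁ = 135; n₂ = r·n₁ = 2.5 × 135 = 338.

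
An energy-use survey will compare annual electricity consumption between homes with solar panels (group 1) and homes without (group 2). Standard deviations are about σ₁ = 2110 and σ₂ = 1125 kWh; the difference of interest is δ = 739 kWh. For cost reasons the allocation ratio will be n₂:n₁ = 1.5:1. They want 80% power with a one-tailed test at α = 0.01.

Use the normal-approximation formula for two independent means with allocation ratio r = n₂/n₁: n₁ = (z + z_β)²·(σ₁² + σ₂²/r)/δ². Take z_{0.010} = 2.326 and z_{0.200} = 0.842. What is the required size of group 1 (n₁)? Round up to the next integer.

n₁ = 98

n₁ = (z_α + z_β)² · (σ₁² + σ₂²/r) / δ²
   = (2.326 + 0.842)² · (2110² + 1125²/1.5) / 739²
   = 10.0362 · (4452100 + 843750) / 546121
   = 10.0362 · 5295850 / 546121
   = 97.32
Round up → n₁ = 98; n₂ = r·n₁ = 1.5 × 98 = 147.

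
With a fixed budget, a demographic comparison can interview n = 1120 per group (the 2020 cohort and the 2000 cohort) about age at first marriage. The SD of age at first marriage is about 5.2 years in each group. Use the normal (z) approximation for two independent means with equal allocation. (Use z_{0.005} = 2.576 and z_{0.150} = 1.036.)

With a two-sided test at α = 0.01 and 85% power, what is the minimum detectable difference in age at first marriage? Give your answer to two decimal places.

Minimum detectable difference ≈ 0.79 years

δ = (z_{α/2} + z_β) · √((σ₁²+σ₂²)/n)
  = (2.576 + 1.036) · √(54.08/1120)
  = 3.612 · √0.04829
  = 3.612 · 0.2197
  = 0.7937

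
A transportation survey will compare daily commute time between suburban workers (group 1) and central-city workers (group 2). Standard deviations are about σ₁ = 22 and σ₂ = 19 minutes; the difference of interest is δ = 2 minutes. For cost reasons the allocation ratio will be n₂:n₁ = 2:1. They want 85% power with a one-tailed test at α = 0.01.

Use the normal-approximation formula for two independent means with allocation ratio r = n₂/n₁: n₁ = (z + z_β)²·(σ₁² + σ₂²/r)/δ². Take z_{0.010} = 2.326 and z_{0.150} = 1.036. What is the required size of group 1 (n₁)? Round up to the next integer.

n₁ = (z_α + z_β)² · (σ₁² + σ₂²/r) / δ²
   = (2.326 + 1.036)² · (22² + 19²/2) / 2²
   = 11.3030 · (484 + 180.5) / 4
   = 11.3030 · 664.5 / 4
   = 1877.72
Round up → n₁ = 1878; n₂ = r·n₁ = 2 × 1878 = 3756.

n₁ = 1878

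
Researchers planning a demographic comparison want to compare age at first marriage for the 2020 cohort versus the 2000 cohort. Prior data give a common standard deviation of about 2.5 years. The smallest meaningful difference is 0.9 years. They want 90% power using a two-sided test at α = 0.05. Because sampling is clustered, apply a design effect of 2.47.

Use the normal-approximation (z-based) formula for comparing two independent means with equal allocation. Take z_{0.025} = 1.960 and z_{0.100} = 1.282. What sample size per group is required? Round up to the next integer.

n = 401 per group

n = (z_{α/2} + z_β)² · (σ₁² + σ₂²) / δ²
  = (1.960 + 1.282)² · (2·2.5² = 12.5) / 0.9²
  = 10.5106 · 12.5 / 0.81
  = 162.20
Design effect: 2.47 × 162.20 = 400.63.
Round up → n = 401 per group.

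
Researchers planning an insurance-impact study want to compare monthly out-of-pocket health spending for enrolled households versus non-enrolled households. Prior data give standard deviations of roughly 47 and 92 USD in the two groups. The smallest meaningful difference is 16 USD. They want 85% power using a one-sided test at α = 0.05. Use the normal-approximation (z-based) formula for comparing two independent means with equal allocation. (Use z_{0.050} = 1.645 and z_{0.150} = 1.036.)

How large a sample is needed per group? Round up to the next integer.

n = (z_α + z_β)² · (σ₁² + σ₂²) / δ²
  = (1.645 + 1.036)² · (47² + 92² = 10673) / 16²
  = 7.1878 · 10673 / 256
  = 299.67
Round up → n = 300 per group.

n = 300 per group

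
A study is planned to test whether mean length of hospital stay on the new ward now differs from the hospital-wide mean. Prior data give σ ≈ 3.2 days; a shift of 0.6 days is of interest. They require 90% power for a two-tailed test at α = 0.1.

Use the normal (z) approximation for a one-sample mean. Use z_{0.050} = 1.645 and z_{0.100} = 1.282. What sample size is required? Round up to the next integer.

n = 244

n = (z_{α/2} + z_β)² · σ² / δ²
  = (1.645 + 1.282)² · 3.2² / 0.6²
  = 8.5673 · 10.24 / 0.36
  = 243.69
Round up → n = 244.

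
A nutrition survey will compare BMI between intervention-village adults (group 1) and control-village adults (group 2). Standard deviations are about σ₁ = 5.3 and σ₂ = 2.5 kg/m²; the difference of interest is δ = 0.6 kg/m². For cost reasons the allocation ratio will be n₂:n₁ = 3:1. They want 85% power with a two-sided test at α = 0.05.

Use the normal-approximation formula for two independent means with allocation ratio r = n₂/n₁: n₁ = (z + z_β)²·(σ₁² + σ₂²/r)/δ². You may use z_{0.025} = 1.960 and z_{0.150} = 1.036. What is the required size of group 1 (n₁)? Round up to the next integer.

n₁ = 753

n₁ = (z_{α/2} + z_β)² · (σ₁² + σ₂²/r) / δ²
   = (1.960 + 1.036)² · (5.3² + 2.5²/3) / 0.6²
   = 8.9760 · (28.09 + 2.0833) / 0.36
   = 8.9760 · 30.1733 / 0.36
   = 752.32
Round up → n₁ = 753; n₂ = r·n₁ = 3 × 753 = 2259.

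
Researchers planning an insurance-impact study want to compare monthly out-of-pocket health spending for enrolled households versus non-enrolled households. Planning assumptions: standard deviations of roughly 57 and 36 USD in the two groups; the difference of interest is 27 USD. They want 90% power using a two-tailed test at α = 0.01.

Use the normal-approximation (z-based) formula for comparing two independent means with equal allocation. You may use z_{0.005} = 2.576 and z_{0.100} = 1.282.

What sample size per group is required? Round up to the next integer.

n = 93 per group

n = (z_{α/2} + z_β)² · (σ₁² + σ₂²) / δ²
  = (2.576 + 1.282)² · (57² + 36² = 4545) / 27²
  = 14.8842 · 4545 / 729
  = 92.80
Round up → n = 93 per group.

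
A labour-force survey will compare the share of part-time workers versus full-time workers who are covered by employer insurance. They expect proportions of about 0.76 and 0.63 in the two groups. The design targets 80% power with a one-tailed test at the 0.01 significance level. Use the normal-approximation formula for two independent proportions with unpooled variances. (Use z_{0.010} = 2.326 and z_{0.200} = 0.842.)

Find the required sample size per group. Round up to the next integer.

n = (z_α + z_β)² · [p₁(1−p₁) + p₂(1−p₂)] / (p₁ − p₂)²
  = (2.326 + 0.842)² · (0.76·0.24 + 0.63·0.37) / (0.13)²
  = (3.168)² · (0.1824 + 0.2331) / 0.0169
  = 10.0362 · 0.4155 / 0.0169
  = 246.75
Round up → n = 247 per group.

n = 247 per group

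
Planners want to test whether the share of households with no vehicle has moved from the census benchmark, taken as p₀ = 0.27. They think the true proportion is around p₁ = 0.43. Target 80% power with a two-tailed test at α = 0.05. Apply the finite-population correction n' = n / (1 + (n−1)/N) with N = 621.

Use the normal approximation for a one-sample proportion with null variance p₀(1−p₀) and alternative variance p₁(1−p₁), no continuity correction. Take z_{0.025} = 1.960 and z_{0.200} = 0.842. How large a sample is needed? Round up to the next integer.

n = 59

n = [z_{α/2}·√(p₀q₀) + z_β·√(p₁q₁)]² / (p₁ − p₀)²
  = [1.960·√(0.27·0.73) + 0.842·√(0.43·0.57)]² / (0.16)²
  = [1.960·0.4440 + 0.842·0.4951]² / 0.0256
  = [1.2870]² / 0.0256
  = 64.70
Finite-population correction (N = 621): 64.70 / (1 + (64.70 − 1)/621) = 58.68.
Round up → n = 59.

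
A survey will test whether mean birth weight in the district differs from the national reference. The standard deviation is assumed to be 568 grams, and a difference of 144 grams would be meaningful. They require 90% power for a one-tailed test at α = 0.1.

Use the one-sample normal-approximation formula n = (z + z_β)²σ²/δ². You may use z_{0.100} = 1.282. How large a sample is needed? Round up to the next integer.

n = (z_α + z_β)² · σ² / δ²
  = (1.282 + 1.282)² · 568² / 144²
  = 6.5741 · 322624 / 20736
  = 102.28
Round up → n = 103.

n = 103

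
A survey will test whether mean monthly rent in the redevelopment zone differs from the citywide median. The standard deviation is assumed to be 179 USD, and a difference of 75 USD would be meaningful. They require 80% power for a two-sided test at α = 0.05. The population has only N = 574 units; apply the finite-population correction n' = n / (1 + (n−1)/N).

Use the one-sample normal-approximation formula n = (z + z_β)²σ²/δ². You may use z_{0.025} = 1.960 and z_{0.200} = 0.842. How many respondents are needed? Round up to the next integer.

n = 42

n = (z_{α/2} + z_β)² · σ² / δ²
  = (1.960 + 0.842)² · 179² / 75²
  = 7.8512 · 32041 / 5625
  = 44.72
Finite-population correction (N = 574): 44.72 / (1 + (44.72 − 1)/574) = 41.56.
Round up → n = 42.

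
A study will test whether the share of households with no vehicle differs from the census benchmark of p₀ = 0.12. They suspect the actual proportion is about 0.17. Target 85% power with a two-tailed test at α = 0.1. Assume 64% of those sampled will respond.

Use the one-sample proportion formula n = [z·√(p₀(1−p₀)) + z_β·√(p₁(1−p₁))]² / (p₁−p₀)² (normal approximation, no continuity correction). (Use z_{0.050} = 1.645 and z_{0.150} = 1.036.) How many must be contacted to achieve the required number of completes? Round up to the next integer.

n = 534

n = [z_{α/2}·√(p₀q₀) + z_β·√(p₁q₁)]² / (p₁ − p₀)²
  = [1.645·√(0.12·0.88) + 1.036·√(0.17·0.83)]² / (0.05)²
  = [1.645·0.3250 + 1.036·0.3756]² / 0.0025
  = [0.9237]² / 0.0025
  = 341.30
Adjust for 64% response: 341.30 / 0.64 = 533.28.
Round up → n = 534.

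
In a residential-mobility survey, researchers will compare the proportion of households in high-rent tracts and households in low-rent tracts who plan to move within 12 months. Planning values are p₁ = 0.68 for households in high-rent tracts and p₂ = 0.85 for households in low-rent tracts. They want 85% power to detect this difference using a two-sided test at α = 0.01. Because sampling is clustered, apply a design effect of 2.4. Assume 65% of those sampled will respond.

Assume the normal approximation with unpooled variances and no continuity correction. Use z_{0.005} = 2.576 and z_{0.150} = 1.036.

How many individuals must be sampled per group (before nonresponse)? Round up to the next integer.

n = 576 per group

n = (z_{α/2} + z_β)² · [p₁(1−p₁) + p₂(1−p₂)] / (p₁ − p₂)²
  = (2.576 + 1.036)² · (0.68·0.32 + 0.85·0.15) / (-0.17)²
  = (3.612)² · (0.2176 + 0.1275) / 0.0289
  = 13.0465 · 0.3451 / 0.0289
  = 155.79
Design effect: 2.4 × 155.79 = 373.90.
Adjust for 65% response: 373.90 / 0.65 = 575.23.
Round up → n = 576 per group.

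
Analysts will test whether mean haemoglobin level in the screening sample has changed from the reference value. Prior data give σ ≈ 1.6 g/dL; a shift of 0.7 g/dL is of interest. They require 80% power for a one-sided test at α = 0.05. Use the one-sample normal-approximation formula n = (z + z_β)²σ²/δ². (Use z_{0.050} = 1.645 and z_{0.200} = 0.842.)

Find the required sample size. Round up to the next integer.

n = (z_α + z_β)² · σ² / δ²
  = (1.645 + 0.842)² · 1.6² / 0.7²
  = 6.1852 · 2.56 / 0.49
  = 32.31
Round up → n = 33.

n = 33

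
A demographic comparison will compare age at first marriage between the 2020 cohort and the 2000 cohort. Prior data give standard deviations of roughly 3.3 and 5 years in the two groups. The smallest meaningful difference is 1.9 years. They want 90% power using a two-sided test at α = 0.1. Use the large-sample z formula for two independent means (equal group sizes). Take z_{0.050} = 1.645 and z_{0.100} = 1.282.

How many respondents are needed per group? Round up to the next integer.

n = (z_{α/2} + z_β)² · (σ₁² + σ₂²) / δ²
  = (1.645 + 1.282)² · (3.3² + 5² = 35.89) / 1.9²
  = 8.5673 · 35.89 / 3.61
  = 85.17
Round up → n = 86 per group.

n = 86 per group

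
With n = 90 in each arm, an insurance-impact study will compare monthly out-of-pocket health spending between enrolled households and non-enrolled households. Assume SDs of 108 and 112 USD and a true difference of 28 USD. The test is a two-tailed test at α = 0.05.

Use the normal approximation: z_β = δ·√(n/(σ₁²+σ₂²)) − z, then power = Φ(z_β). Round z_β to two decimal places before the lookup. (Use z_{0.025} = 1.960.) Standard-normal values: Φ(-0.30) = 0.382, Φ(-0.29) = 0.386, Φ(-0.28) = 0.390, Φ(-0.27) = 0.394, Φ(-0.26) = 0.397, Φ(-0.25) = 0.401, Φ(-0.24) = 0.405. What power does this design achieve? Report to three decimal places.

z_β = δ·√(n/(σ₁²+σ₂²)) − z_{α/2}
    = 28 · √(90/24208) − 1.960
    = 28 · 0.06097 − 1.960
    = 1.7073 − 1.960 = -0.2527 → -0.25
Power = Φ(-0.25) = 0.401.

Power ≈ 0.401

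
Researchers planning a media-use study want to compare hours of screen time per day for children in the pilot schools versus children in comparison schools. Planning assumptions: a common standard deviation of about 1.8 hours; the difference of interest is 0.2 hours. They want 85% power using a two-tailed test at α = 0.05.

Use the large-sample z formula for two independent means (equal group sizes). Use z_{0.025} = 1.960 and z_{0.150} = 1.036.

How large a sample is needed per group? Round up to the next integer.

n = (z_{α/2} + z_β)² · (σ₁² + σ₂²) / δ²
  = (1.960 + 1.036)² · (2·1.8² = 6.48) / 0.2²
  = 8.9760 · 6.48 / 0.04
  = 1454.11
Round up → n = 1455 per group.

n = 1455 per group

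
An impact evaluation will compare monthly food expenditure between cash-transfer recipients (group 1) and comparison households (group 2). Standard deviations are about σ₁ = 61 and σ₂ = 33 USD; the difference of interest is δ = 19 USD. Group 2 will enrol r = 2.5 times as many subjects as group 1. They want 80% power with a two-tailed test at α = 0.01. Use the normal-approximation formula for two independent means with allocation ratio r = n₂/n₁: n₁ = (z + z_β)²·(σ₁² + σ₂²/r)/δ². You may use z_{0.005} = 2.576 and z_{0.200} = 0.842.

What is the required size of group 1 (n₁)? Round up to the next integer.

n₁ = (z_{α/2} + z_β)² · (σ₁² + σ₂²/r) / δ²
   = (2.576 + 0.842)² · (61² + 33²/2.5) / 19²
   = 11.6827 · (3721 + 435.6) / 361
   = 11.6827 · 4156.6 / 361
   = 134.52
Round up → n₁ = 135; n₂ = r·n₁ = 2.5 × 135 = 338.

n₁ = 135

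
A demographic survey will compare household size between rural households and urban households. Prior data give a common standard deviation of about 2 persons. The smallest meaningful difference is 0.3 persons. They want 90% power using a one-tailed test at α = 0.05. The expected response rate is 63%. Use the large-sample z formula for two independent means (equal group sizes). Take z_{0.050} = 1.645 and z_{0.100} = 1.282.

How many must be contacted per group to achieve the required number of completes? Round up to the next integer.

n = 1209 per group

n = (z_α + z_β)² · (σ₁² + σ₂²) / δ²
  = (1.645 + 1.282)² · (2·2² = 8) / 0.3²
  = 8.5673 · 8 / 0.09
  = 761.54
Adjust for 63% response: 761.54 / 0.63 = 1208.79.
Round up → n = 1209 per group.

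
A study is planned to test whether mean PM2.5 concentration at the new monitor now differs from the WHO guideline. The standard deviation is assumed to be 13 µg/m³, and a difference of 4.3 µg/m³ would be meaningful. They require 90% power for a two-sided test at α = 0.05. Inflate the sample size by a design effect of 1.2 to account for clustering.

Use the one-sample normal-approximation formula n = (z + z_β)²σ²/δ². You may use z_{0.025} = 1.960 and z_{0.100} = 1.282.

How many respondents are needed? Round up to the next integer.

n = 116

n = (z_{α/2} + z_β)² · σ² / δ²
  = (1.960 + 1.282)² · 13² / 4.3²
  = 10.5106 · 169 / 18.49
  = 96.07
Design effect: 1.2 × 96.07 = 115.28.
Round up → n = 116.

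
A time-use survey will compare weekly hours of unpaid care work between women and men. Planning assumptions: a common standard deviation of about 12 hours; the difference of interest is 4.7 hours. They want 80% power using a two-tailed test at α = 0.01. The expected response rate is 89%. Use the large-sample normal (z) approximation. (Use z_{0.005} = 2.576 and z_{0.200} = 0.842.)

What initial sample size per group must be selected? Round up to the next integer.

n = (z_{α/2} + z_β)² · (σ₁² + σ₂²) / δ²
  = (2.576 + 0.842)² · (2·12² = 288) / 4.7²
  = 11.6827 · 288 / 22.09
  = 152.31
Adjust for 89% response: 152.31 / 0.89 = 171.14.
Round up → n = 172 per group.

n = 172 per group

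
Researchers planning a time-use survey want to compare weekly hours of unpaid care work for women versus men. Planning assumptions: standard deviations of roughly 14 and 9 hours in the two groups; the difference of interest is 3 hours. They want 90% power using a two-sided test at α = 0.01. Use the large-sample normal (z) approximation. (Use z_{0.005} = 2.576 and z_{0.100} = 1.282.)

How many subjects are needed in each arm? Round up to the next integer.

n = 459 per group

n = (z_{α/2} + z_β)² · (σ₁² + σ₂²) / δ²
  = (2.576 + 1.282)² · (14² + 9² = 277) / 3²
  = 14.8842 · 277 / 9
  = 458.10
Round up → n = 459 per group.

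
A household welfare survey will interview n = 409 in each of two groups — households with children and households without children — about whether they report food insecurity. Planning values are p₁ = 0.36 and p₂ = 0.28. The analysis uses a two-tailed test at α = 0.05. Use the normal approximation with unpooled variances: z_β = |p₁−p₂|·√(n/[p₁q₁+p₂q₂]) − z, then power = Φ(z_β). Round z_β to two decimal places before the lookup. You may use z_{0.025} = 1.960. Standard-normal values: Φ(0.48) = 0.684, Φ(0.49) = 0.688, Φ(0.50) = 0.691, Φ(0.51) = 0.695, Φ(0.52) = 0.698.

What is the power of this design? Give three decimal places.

Power ≈ 0.691

z_β = |p₁−p₂|·√(n/[p₁q₁+p₂q₂]) − z_{α/2}
    = 0.08 · √(409/0.4320) − 1.960
    = 0.08 · 30.7695 − 1.960
    = 2.4616 − 1.960 = 0.5016 → 0.50
Power = Φ(0.50) = 0.691.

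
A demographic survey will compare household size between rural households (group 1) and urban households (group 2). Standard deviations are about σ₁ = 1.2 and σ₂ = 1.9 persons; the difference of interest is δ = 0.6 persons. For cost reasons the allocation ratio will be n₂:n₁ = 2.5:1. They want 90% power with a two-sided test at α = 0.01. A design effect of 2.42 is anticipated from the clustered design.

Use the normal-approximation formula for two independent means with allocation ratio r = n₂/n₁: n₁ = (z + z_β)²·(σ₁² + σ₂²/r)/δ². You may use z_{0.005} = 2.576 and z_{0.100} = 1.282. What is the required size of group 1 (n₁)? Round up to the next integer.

n₁ = (z_{α/2} + z_β)² · (σ₁² + σ₂²/r) / δ²
   = (2.576 + 1.282)² · (1.2² + 1.9²/2.5) / 0.6²
   = 14.8842 · (1.44 + 1.444) / 0.36
   = 14.8842 · 2.884 / 0.36
   = 119.24
Design effect: 2.42 × 119.24 = 288.56.
Round up → n₁ = 289; n₂ = r·n₁ = 2.5 × 289 = 723.

n₁ = 289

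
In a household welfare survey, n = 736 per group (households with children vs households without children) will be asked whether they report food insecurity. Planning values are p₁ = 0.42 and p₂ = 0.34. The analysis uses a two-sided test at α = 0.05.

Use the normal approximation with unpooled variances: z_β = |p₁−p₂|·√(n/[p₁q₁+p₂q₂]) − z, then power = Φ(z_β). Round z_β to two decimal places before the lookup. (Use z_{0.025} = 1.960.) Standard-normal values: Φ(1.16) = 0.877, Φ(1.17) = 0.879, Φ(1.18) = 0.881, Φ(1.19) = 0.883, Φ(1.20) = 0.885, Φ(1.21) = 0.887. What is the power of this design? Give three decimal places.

Power ≈ 0.887

z_β = |p₁−p₂|·√(n/[p₁q₁+p₂q₂]) − z_{α/2}
    = 0.08 · √(736/0.4680) − 1.960
    = 0.08 · 39.6566 − 1.960
    = 3.1725 − 1.960 = 1.2125 → 1.21
Power = Φ(1.21) = 0.887.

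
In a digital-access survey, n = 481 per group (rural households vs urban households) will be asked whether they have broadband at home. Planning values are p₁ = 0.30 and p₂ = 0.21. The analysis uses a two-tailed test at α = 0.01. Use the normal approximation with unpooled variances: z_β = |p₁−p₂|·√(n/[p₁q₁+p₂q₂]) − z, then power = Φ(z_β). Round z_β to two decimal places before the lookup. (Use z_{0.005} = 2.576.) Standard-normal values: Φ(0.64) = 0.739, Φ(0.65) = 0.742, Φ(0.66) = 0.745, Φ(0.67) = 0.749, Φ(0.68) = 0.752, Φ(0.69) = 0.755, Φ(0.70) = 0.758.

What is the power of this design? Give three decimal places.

Power ≈ 0.739

z_β = |p₁−p₂|·√(n/[p₁q₁+p₂q₂]) − z_{α/2}
    = 0.09 · √(481/0.3759) − 2.576
    = 0.09 · 35.7714 − 2.576
    = 3.2194 − 2.576 = 0.6434 → 0.64
Power = Φ(0.64) = 0.739.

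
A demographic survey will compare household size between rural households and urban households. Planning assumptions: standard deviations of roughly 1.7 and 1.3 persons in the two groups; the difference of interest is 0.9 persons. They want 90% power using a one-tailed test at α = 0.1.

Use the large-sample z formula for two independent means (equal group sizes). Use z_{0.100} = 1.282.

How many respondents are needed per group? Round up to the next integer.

n = (z_α + z_β)² · (σ₁² + σ₂²) / δ²
  = (1.282 + 1.282)² · (1.7² + 1.3² = 4.58) / 0.9²
  = 6.5741 · 4.58 / 0.81
  = 37.17
Round up → n = 38 per group.

n = 38 per group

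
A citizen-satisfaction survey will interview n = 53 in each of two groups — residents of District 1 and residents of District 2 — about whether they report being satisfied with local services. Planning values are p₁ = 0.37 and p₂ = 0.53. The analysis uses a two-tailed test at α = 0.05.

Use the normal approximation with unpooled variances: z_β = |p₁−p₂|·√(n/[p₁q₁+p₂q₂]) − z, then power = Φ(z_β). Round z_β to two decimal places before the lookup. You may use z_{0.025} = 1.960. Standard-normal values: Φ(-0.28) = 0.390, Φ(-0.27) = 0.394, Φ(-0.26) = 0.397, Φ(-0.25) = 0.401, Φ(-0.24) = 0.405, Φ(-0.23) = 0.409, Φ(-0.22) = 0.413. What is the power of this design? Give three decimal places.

Power ≈ 0.390

z_β = |p₁−p₂|·√(n/[p₁q₁+p₂q₂]) − z_{α/2}
    = 0.16 · √(53/0.4822) − 1.960
    = 0.16 · 10.4839 − 1.960
    = 1.6774 − 1.960 = -0.2826 → -0.28
Power = Φ(-0.28) = 0.390.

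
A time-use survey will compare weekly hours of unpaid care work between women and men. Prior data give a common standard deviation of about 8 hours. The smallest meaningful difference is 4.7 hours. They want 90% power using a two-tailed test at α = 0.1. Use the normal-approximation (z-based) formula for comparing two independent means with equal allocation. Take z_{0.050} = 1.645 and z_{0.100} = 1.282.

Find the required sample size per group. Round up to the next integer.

n = 50 per group

n = (z_{α/2} + z_β)² · (σ₁² + σ₂²) / δ²
  = (1.645 + 1.282)² · (2·8² = 128) / 4.7²
  = 8.5673 · 128 / 22.09
  = 49.64
Round up → n = 50 per group.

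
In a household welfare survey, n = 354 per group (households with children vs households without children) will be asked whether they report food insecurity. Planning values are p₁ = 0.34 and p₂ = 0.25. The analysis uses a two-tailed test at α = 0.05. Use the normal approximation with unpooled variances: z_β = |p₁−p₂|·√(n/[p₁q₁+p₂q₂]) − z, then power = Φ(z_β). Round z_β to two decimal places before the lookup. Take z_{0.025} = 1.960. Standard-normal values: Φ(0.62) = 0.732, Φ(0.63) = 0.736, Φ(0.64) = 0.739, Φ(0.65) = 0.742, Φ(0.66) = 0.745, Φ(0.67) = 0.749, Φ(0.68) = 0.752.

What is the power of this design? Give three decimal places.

Power ≈ 0.752

z_β = |p₁−p₂|·√(n/[p₁q₁+p₂q₂]) − z_{α/2}
    = 0.09 · √(354/0.4119) − 1.960
    = 0.09 · 29.3161 − 1.960
    = 2.6384 − 1.960 = 0.6784 → 0.68
Power = Φ(0.68) = 0.752.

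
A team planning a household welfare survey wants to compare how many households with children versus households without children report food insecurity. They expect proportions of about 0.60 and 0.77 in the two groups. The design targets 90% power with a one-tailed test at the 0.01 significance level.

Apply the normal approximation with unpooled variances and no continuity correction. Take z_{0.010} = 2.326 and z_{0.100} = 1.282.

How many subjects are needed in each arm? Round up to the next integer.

n = (z_α + z_β)² · [p₁(1−p₁) + p₂(1−p₂)] / (p₁ − p₂)²
  = (2.326 + 1.282)² · (0.60·0.40 + 0.77·0.23) / (-0.17)²
  = (3.608)² · (0.2400 + 0.1771) / 0.0289
  = 13.0177 · 0.4171 / 0.0289
  = 187.88
Round up → n = 188 per group.

n = 188 per group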